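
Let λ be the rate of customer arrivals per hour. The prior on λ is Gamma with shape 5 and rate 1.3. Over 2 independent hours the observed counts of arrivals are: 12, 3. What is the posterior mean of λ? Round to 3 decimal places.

Posterior mean ≈ 6.061

Total count ∑xᵢ = 15 over n = 2 hours.
Gamma is conjugate to the Poisson likelihood: posterior is Gamma(shape = 5+15 = 20, rate = 1.3+2 = 3.3).
Posterior mean = shape/rate = 20/3.3 = 6.061.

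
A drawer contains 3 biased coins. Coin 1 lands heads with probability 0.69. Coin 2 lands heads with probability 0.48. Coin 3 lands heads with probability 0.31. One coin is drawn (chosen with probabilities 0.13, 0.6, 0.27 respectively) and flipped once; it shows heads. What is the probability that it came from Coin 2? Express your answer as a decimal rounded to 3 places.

Posterior probability ≈ 0.624

Tabulate prior·likelihood by source: [1] prior 0.13, lik 0.69, product 0.08970; [2] prior 0.6, lik 0.48, product 0.2880; [3] prior 0.27, lik 0.31, product 0.08370.
Normalizing constant = 0.46140; the posterior for Coin 2 is its product over the sum, 0.2880/0.46140 = 0.624.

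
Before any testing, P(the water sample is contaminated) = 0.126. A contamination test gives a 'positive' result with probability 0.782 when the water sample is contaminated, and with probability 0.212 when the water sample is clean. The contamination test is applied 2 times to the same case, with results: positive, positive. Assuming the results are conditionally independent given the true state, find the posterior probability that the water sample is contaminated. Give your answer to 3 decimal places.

Posterior P(H) ≈ 0.662

Let H be the event that the water sample is contaminated; start with P(H) = 0.126. P('positive'|H) = 0.782, P('positive'|¬H) = 0.212.
Update on result 1 ('positive'): P(H) ← 0.782·0.1260 / (0.782·0.1260 + 0.212·0.8740) = 0.098532/0.28382 = 0.3472.
Update on result 2 ('positive'): P(H) ← 0.782·0.3472 / (0.782·0.3472 + 0.212·0.6528) = 0.27148/0.40988 = 0.6623.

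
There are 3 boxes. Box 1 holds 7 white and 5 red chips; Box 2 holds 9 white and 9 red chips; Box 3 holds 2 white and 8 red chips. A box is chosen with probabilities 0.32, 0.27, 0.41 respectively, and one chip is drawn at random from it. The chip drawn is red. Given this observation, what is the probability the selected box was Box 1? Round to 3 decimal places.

Posterior probability ≈ 0.224

Tabulate prior·likelihood by source: [1] prior 0.32, lik 0.4167, product 0.1333; [2] prior 0.27, lik 0.5, product 0.1350; [3] prior 0.41, lik 0.8, product 0.3280.
Normalizing constant = 0.59633; the posterior for Box 1 is its product over the sum, 0.1333/0.59633 = 0.224.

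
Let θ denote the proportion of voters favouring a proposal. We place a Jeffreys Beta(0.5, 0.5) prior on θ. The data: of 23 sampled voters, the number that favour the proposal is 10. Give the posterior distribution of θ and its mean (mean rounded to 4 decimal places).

Posterior: Beta(10.5, 13.5); mean ≈ 0.4375

The binomial likelihood is conjugate to the Beta prior: with 10 successes and 13 failures, the posterior is Beta(0.5+10, 0.5+13) = Beta(10.5, 13.5).
E[θ | data] = 10.5/(10.5+13.5) = 0.4375.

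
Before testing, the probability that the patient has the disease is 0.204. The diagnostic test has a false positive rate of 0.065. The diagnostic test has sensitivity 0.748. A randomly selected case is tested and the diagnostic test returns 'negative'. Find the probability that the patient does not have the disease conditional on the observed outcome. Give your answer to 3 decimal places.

Let H be the event that the patient has the disease. P(H) = 0.204, so P(¬H) = 0.796. With E the 'negative' result, P(E|H) = 0.252 and P(E|¬H) = 0.935.
P(E) = 0.252·0.204 + 0.935·0.796 = 0.051408 + 0.74426 = 0.79567.
By Bayes' theorem, P(H|E) = 0.051408 / 0.79567 = 0.065. Hence P(¬H|E) = 1 − 0.065 = 0.935.

P(¬H | E) ≈ 0.935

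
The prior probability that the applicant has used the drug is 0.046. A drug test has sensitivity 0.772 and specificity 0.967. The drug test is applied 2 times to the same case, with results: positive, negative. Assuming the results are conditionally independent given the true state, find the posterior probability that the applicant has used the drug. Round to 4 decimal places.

With H the event that the applicant has used the drug, the joint likelihood of the observed sequence is P(data|H) = 0.772·0.228 = 0.17602 and P(data|¬H) = 0.033·0.967 = 0.031911.
Bayes: P(H|data) = 0.046·0.17602 / (0.046·0.17602 + 0.954·0.031911) = 0.0080967/0.038540 = 0.2101.

Posterior P(H) ≈ 0.2101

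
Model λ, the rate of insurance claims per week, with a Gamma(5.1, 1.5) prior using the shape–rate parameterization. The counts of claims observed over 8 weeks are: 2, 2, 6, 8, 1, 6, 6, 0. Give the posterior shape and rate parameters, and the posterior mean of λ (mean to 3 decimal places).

Total count ∑xᵢ = 31 over n = 8 weeks.
Gamma is conjugate to the Poisson likelihood: posterior is Gamma(shape = 5.1+31 = 36.1, rate = 1.5+8 = 9.5).
Posterior mean = shape/rate = 36.1/9.5 = 3.800.

Posterior: Gamma(shape=36.1, rate=9.5); mean ≈ 3.800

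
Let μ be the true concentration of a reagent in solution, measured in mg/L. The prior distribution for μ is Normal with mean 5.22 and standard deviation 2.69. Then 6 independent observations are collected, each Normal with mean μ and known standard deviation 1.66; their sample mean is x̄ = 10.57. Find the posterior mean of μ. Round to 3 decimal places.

Posterior mean ≈ 10.251

Prior precision 1/τ₀² = 1/2.69² = 0.138196; data precision n/σ² = 6/1.66² = 2.17738.
Posterior precision = 0.138196 + 2.17738 = 2.31558.
Posterior mean = (0.138196·5.22 + 2.17738·10.57) / 2.31558 = 10.251.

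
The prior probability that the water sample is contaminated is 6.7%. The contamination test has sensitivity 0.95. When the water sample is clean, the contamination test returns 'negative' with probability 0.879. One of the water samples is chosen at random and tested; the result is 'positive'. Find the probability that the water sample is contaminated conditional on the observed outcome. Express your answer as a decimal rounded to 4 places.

Let H be the event that the water sample is contaminated. P(H) = 0.067, so P(¬H) = 0.933. With E the 'positive' result, P(E|H) = 0.95 and P(E|¬H) = 0.121.
P(E) = 0.95·0.067 + 0.121·0.933 = 0.063650 + 0.11289 = 0.17654.
By Bayes' theorem, P(H|E) = 0.063650 / 0.17654 = 0.3605.

P(H | E) ≈ 0.3605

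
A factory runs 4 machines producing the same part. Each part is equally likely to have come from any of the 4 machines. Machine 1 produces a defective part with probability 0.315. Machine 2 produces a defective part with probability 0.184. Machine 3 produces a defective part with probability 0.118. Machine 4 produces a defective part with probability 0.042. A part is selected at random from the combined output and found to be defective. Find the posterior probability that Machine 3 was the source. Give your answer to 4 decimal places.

Posterior probability ≈ 0.1791

Tabulate prior·likelihood by source: [1] prior 0.25, lik 0.315, product 0.07875; [2] prior 0.25, lik 0.184, product 0.04600; [3] prior 0.25, lik 0.118, product 0.02950; [4] prior 0.25, lik 0.042, product 0.01050.
Normalizing constant = 0.16475; the posterior for Machine 3 is its product over the sum, 0.02950/0.16475 = 0.1791.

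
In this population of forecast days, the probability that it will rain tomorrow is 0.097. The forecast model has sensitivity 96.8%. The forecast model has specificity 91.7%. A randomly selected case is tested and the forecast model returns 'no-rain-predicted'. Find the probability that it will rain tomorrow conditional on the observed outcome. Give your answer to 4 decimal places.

P(H | E) ≈ 0.0037

Write H for 'it will rain tomorrow'. Prior odds H:¬H = 0.097/0.903 = 0.10742. For the 'no-rain-predicted' outcome, the likelihood ratio is 0.032/0.917 = 0.034896.
Posterior odds = 0.10742 × 0.034896 = 0.0037486, so P(H|E) = 0.0037486/(1+0.0037486) = 0.0037.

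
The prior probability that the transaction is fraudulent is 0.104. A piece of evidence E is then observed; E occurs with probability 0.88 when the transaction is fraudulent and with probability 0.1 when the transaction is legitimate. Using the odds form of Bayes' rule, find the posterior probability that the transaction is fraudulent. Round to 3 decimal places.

Prior odds = 0.104/(1−0.104) = 0.11607.
Likelihood ratio for E = 0.88/0.1 = 8.8000.
Posterior odds = prior odds × LR = 1.0214.
Posterior probability = odds/(1+odds) = 1.0214/2.0214 = 0.505.

Posterior probability ≈ 0.505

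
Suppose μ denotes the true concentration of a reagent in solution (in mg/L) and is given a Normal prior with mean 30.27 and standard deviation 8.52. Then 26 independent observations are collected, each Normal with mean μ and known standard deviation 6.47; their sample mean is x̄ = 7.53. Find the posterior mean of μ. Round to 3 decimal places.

Posterior mean ≈ 8.023

With known σ, the Normal prior is conjugate. Weight on the data is w = (n/σ²)/(n/σ² + 1/τ₀²) = 0.621105/(0.621105+0.0137759) = 0.97830.
Posterior mean = w·x̄ + (1−w)·μ₀ = 0.97830·7.53 + 0.021698·30.27 = 8.023.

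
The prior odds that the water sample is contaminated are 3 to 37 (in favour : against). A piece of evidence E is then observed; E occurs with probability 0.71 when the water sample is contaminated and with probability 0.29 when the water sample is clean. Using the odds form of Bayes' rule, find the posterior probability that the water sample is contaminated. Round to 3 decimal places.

Posterior probability ≈ 0.166

Prior odds = 3/37 = 0.081081.
Likelihood ratio for E = 0.71/0.29 = 2.4483.
Posterior odds = prior odds × LR = 0.19851.
Posterior probability = odds/(1+odds) = 0.19851/1.1985 = 0.166.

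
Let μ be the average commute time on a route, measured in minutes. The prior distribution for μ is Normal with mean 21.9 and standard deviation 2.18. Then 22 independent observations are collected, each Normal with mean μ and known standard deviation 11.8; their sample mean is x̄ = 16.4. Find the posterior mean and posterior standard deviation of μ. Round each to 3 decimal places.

Posterior mean ≈ 19.541; posterior SD ≈ 1.648

With known σ, the Normal prior is conjugate. Weight on the data is w = (n/σ²)/(n/σ² + 1/τ₀²) = 0.158001/(0.158001+0.210420) = 0.42886.
Posterior mean = w·x̄ + (1−w)·μ₀ = 0.42886·16.4 + 0.57114·21.9 = 19.541. Posterior variance = 1/(0.158001+0.210420) = 2.71429, so SD = 1.648.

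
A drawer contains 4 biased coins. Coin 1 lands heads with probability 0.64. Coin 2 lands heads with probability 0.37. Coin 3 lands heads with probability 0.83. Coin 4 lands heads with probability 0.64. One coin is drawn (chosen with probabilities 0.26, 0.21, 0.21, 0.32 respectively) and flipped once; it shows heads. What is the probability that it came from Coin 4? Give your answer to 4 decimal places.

P(heads|C1) = 0.64; P(heads|C2) = 0.37; P(heads|C3) = 0.83; P(heads|C4) = 0.64.
Prior × likelihood for each source: 0.26·0.64=0.1664, 0.21·0.37=0.07770, 0.21·0.83=0.1743, 0.32·0.64=0.2048. Summing gives P(heads) = 0.62320.
P(Coin 4 | heads) = 0.2048 / 0.62320 = 0.3286.

Posterior probability ≈ 0.3286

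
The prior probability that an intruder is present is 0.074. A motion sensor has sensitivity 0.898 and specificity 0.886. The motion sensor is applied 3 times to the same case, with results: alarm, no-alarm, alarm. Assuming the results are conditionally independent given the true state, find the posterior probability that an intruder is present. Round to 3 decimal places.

Posterior P(H) ≈ 0.363

Let H be the event that an intruder is present; start with P(H) = 0.074. P('alarm'|H) = 0.898, P('alarm'|¬H) = 0.114.
Update on result 1 ('alarm'): P(H) ← 0.898·0.0740 / (0.898·0.0740 + 0.114·0.9260) = 0.066452/0.17202 = 0.3863.
Update on result 2 ('no-alarm'): P(H) ← 0.102·0.3863 / (0.102·0.3863 + 0.886·0.6137) = 0.039404/0.58313 = 0.0676.
Update on result 3 ('alarm'): P(H) ← 0.898·0.0676 / (0.898·0.0676 + 0.114·0.9324) = 0.060681/0.16698 = 0.3634.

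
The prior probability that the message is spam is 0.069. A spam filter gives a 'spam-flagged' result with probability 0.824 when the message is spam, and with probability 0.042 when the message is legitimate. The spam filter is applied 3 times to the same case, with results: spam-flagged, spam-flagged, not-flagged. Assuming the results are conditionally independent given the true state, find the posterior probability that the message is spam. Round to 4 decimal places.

Posterior P(H) ≈ 0.8398

Let H be the event that the message is spam; start with P(H) = 0.069. P('spam-flagged'|H) = 0.824, P('spam-flagged'|¬H) = 0.042.
Update on result 1 ('spam-flagged'): P(H) ← 0.824·0.0690 / (0.824·0.0690 + 0.042·0.9310) = 0.056856/0.095958 = 0.5925.
Update on result 2 ('spam-flagged'): P(H) ← 0.824·0.5925 / (0.824·0.5925 + 0.042·0.4075) = 0.48823/0.50534 = 0.9661.
Update on result 3 ('not-flagged'): P(H) ← 0.176·0.9661 / (0.176·0.9661 + 0.958·0.0339) = 0.17004/0.20248 = 0.8398.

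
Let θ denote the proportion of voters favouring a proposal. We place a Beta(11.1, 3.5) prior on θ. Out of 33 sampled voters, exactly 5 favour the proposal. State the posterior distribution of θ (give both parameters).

Posterior: Beta(16.1, 31.5)

Observing 5 successes and 28 failures updates Beta(11.1, 3.5) by adding the success and failure counts to the two shape parameters: α = 11.1+5 = 16.1, β = 3.5+28 = 31.5.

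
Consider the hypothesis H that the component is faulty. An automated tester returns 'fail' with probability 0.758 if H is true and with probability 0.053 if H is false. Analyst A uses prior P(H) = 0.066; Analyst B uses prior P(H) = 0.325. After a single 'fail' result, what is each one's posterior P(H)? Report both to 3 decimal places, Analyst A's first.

Analyst A: 0.503; Analyst B: 0.873

The likelihood ratio for a 'fail' result is 0.758/0.053 = 14.302.
Analyst A: prior odds 0.066/0.934 = 0.070664; posterior odds 1.0106; posterior probability 0.503.
Analyst B: prior odds 0.325/0.675 = 0.48148; posterior odds 6.8861; posterior probability 0.873.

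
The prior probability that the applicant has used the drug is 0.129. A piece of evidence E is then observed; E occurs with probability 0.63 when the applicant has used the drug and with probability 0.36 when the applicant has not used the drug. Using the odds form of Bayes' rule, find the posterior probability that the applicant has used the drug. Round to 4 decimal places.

Posterior probability ≈ 0.2058

Prior odds = 0.129/(1−0.129) = 0.14811. In log-odds, ln(0.14811) = -1.9098.
Add log likelihood ratio: ln(1.7500) = 0.55962.
Posterior log-odds = -1.3502, so posterior odds = exp(-1.3502) = 0.25918. Converting, P(H|E) = 0.25918/1.2592 = 0.2058.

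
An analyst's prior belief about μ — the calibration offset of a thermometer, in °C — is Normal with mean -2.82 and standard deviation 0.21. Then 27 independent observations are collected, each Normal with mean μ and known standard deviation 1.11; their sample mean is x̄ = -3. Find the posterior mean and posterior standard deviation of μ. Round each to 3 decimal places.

With known σ, the Normal prior is conjugate. Weight on the data is w = (n/σ²)/(n/σ² + 1/τ₀²) = 21.9138/(21.9138+22.6757) = 0.49146.
Posterior mean = w·x̄ + (1−w)·μ₀ = 0.49146·-3 + 0.50854·-2.82 = -2.908. Posterior variance = 1/(21.9138+22.6757) = 0.0224268, so SD = 0.150.

Posterior mean ≈ -2.908; posterior SD ≈ 0.150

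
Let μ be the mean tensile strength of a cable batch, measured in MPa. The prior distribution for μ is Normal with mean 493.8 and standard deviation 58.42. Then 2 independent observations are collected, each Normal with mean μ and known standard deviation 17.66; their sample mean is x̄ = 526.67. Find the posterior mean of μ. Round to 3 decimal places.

With known σ, the Normal prior is conjugate. Weight on the data is w = (n/σ²)/(n/σ² + 1/τ₀²) = 0.00641281/(0.00641281+0.00029301) = 0.95631.
Posterior mean = w·x̄ + (1−w)·μ₀ = 0.95631·526.67 + 0.043694·493.8 = 525.234.

Posterior mean ≈ 525.234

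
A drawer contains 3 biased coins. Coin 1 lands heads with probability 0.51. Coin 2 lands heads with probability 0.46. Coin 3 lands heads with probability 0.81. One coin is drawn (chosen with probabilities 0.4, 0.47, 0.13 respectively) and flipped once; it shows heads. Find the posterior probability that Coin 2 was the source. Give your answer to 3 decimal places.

P(heads|C1) = 0.51; P(heads|C2) = 0.46; P(heads|C3) = 0.81.
Prior × likelihood for each source: 0.4·0.51=0.2040, 0.47·0.46=0.2162, 0.13·0.81=0.1053. Summing gives P(heads) = 0.52550.
P(Coin 2 | heads) = 0.2162 / 0.52550 = 0.411.

Posterior probability ≈ 0.411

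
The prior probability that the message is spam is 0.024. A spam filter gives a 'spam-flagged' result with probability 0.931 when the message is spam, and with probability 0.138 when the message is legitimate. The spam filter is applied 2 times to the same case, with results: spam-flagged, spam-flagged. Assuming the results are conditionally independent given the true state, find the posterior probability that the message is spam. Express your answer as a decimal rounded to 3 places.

Let H be the event that the message is spam; start with P(H) = 0.024. P('spam-flagged'|H) = 0.931, P('spam-flagged'|¬H) = 0.138.
Update on result 1 ('spam-flagged'): P(H) ← 0.931·0.0240 / (0.931·0.0240 + 0.138·0.9760) = 0.022344/0.15703 = 0.1423.
Update on result 2 ('spam-flagged'): P(H) ← 0.931·0.1423 / (0.931·0.1423 + 0.138·0.8577) = 0.13247/0.25084 = 0.5281.

Posterior P(H) ≈ 0.528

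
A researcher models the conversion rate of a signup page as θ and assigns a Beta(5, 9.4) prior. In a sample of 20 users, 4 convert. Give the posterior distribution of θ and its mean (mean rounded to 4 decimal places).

Posterior: Beta(9, 25.4); mean ≈ 0.2616

Observing 4 successes and 16 failures updates Beta(5, 9.4) by adding the success and failure counts to the two shape parameters: α = 5+4 = 9, β = 9.4+16 = 25.4.
Posterior mean = α/(α+β) = 9/34.4 = 0.2616.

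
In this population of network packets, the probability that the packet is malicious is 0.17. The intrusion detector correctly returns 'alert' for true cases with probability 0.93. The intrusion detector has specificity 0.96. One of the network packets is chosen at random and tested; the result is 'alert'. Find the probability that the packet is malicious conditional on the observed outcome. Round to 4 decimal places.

Write H for 'the packet is malicious'. Prior odds H:¬H = 0.17/0.83 = 0.20482. For the 'alert' outcome, the likelihood ratio is 0.93/0.04 = 23.250.
Posterior odds = 0.20482 × 23.250 = 4.7620, so P(H|E) = 4.7620/(1+4.7620) = 0.8265.

P(H | E) ≈ 0.8265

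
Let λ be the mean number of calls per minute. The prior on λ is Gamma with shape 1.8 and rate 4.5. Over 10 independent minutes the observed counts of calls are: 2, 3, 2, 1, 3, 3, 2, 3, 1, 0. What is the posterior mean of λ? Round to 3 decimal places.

Posterior mean ≈ 1.503

The Poisson likelihood adds the total count to the shape and the number of exposure periods to the rate. Here ∑xᵢ = 20 and n = 10, so shape 1.8→21.8 and rate 4.5→14.5.
Posterior mean = shape/rate = 21.8/14.5 = 1.503.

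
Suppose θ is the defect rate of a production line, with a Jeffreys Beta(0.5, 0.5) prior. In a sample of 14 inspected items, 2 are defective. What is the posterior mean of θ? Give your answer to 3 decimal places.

The binomial likelihood is conjugate to the Beta prior: with 2 successes and 12 failures, the posterior is Beta(0.5+2, 0.5+12) = Beta(2.5, 12.5).
Posterior mean = α/(α+β) = 2.5/15 = 0.167.

Posterior mean ≈ 0.167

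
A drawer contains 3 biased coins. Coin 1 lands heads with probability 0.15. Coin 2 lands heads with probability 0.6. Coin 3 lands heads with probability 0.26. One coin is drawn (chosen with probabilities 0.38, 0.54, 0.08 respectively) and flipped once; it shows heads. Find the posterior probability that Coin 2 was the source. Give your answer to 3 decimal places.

Tabulate prior·likelihood by source: [1] prior 0.38, lik 0.15, product 0.05700; [2] prior 0.54, lik 0.6, product 0.3240; [3] prior 0.08, lik 0.26, product 0.02080.
Normalizing constant = 0.40180; the posterior for Coin 2 is its product over the sum, 0.3240/0.40180 = 0.806.

Posterior probability ≈ 0.806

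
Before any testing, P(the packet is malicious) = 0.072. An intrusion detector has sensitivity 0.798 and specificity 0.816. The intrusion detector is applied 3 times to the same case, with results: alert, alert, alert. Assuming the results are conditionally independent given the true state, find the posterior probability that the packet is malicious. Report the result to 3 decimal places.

Let H be the event that the packet is malicious; start with P(H) = 0.072. P('alert'|H) = 0.798, P('alert'|¬H) = 0.184.
Update on result 1 ('alert'): P(H) ← 0.798·0.0720 / (0.798·0.0720 + 0.184·0.9280) = 0.057456/0.22821 = 0.2518.
Update on result 2 ('alert'): P(H) ← 0.798·0.2518 / (0.798·0.2518 + 0.184·0.7482) = 0.20091/0.33859 = 0.5934.
Update on result 3 ('alert'): P(H) ← 0.798·0.5934 / (0.798·0.5934 + 0.184·0.4066) = 0.47352/0.54834 = 0.8636.

Posterior P(H) ≈ 0.864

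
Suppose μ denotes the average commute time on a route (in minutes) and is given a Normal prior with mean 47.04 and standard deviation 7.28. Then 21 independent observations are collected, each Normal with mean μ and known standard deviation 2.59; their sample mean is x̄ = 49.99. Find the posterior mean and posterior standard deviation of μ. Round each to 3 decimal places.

With known σ, the Normal prior is conjugate. Weight on the data is w = (n/σ²)/(n/σ² + 1/τ₀²) = 3.13054/(3.13054+0.0188685) = 0.99401.
Posterior mean = w·x̄ + (1−w)·μ₀ = 0.99401·49.99 + 0.0059911·47.04 = 49.972. Posterior variance = 1/(3.13054+0.0188685) = 0.317520, so SD = 0.563.

Posterior mean ≈ 49.972; posterior SD ≈ 0.563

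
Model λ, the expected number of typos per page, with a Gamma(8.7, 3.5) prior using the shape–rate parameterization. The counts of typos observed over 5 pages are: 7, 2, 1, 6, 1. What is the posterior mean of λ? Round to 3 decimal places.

Posterior mean ≈ 3.024

Total count ∑xᵢ = 17 over n = 5 pages.
Gamma is conjugate to the Poisson likelihood: posterior is Gamma(shape = 8.7+17 = 25.7, rate = 3.5+5 = 8.5).
E[λ | data] = 25.7/8.5 = 3.024.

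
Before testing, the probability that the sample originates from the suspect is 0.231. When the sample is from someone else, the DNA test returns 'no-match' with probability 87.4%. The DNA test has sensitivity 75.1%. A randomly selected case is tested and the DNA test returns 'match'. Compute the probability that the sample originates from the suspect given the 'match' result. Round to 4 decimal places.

P(H | E) ≈ 0.6416

Write H for 'the sample originates from the suspect'. Prior odds H:¬H = 0.231/0.769 = 0.30039. For the 'match' outcome, the likelihood ratio is 0.751/0.126 = 5.9603.
Posterior odds = 0.30039 × 5.9603 = 1.7904, so P(H|E) = 1.7904/(1+1.7904) = 0.6416.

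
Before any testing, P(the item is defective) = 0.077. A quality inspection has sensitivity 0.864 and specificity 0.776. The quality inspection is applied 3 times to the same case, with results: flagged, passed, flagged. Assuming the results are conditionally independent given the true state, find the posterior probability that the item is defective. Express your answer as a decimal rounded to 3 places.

With H the event that the item is defective, the joint likelihood of the observed sequence is P(data|H) = 0.864·0.136·0.864 = 0.10152 and P(data|¬H) = 0.224·0.776·0.224 = 0.038937.
Bayes: P(H|data) = 0.077·0.10152 / (0.077·0.10152 + 0.923·0.038937) = 0.0078173/0.043756 = 0.1787.

Posterior P(H) ≈ 0.179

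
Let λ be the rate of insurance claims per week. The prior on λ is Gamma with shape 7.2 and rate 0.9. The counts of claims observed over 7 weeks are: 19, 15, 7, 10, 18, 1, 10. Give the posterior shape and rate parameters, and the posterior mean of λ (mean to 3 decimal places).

Posterior: Gamma(shape=87.2, rate=7.9); mean ≈ 11.038

Total count ∑xᵢ = 80 over n = 7 weeks.
Gamma is conjugate to the Poisson likelihood: posterior is Gamma(shape = 7.2+80 = 87.2, rate = 0.9+7 = 7.9).
Posterior mean = shape/rate = 87.2/7.9 = 11.038.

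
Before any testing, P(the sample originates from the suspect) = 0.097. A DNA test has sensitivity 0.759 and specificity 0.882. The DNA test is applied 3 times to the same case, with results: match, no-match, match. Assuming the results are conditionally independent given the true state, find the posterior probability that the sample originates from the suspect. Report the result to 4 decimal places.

Posterior P(H) ≈ 0.5484

With H the event that the sample originates from the suspect, the joint likelihood of the observed sequence is P(data|H) = 0.759·0.241·0.759 = 0.13884 and P(data|¬H) = 0.118·0.882·0.118 = 0.012281.
Bayes: P(H|data) = 0.097·0.13884 / (0.097·0.13884 + 0.903·0.012281) = 0.013467/0.024557 = 0.5484.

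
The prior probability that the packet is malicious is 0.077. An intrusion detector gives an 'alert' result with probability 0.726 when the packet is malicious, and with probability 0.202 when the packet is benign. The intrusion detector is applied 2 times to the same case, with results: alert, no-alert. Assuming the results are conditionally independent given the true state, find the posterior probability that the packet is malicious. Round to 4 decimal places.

Posterior P(H) ≈ 0.0933

Let H be the event that the packet is malicious; start with P(H) = 0.077. P('alert'|H) = 0.726, P('alert'|¬H) = 0.202.
Update on result 1 ('alert'): P(H) ← 0.726·0.0770 / (0.726·0.0770 + 0.202·0.9230) = 0.055902/0.24235 = 0.2307.
Update on result 2 ('no-alert'): P(H) ← 0.274·0.2307 / (0.274·0.2307 + 0.798·0.7693) = 0.063203/0.67713 = 0.0933.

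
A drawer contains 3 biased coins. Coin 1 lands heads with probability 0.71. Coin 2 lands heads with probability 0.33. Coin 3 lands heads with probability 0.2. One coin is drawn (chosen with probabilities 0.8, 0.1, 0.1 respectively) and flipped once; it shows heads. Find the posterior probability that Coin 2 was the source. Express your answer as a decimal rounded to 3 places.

Posterior probability ≈ 0.053

Tabulate prior·likelihood by source: [1] prior 0.8, lik 0.71, product 0.5680; [2] prior 0.1, lik 0.33, product 0.03300; [3] prior 0.1, lik 0.2, product 0.02000.
Normalizing constant = 0.62100; the posterior for Coin 2 is its product over the sum, 0.03300/0.62100 = 0.053.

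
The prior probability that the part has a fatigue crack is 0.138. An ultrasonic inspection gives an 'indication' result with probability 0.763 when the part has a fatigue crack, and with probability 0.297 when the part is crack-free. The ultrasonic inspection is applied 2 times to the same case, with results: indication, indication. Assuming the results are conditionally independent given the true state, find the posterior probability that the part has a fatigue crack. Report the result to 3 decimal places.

Let H be the event that the part has a fatigue crack; start with P(H) = 0.138. P('indication'|H) = 0.763, P('indication'|¬H) = 0.297.
Update on result 1 ('indication'): P(H) ← 0.763·0.1380 / (0.763·0.1380 + 0.297·0.8620) = 0.10529/0.36131 = 0.2914.
Update on result 2 ('indication'): P(H) ← 0.763·0.2914 / (0.763·0.2914 + 0.297·0.7086) = 0.22236/0.43280 = 0.5138.

Posterior P(H) ≈ 0.514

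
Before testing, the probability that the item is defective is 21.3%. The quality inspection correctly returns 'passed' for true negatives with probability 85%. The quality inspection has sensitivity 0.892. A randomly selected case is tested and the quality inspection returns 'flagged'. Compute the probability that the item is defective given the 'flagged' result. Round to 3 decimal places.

P(H | E) ≈ 0.617

Write H for 'the item is defective'. Prior odds H:¬H = 0.213/0.787 = 0.27065. For the 'flagged' outcome, the likelihood ratio is 0.892/0.15 = 5.9467.
Posterior odds = 0.27065 × 5.9467 = 1.6095, so P(H|E) = 1.6095/(1+1.6095) = 0.617.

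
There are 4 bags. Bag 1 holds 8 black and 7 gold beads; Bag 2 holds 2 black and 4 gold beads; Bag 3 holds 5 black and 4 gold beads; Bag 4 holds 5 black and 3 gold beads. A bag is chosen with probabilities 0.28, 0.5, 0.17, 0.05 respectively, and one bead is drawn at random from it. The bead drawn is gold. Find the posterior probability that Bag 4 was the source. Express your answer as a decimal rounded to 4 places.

Posterior probability ≈ 0.0336

P(gold|Bag 1) = 0.4667; P(gold|Bag 2) = 0.6667; P(gold|Bag 3) = 0.4444; P(gold|Bag 4) = 0.375.
Prior × likelihood for each source: 0.28·0.4667=0.1307, 0.5·0.6667=0.3333, 0.17·0.4444=0.07556, 0.05·0.375=0.01875. Summing gives P(gold) = 0.55831.
P(Bag 4 | gold) = 0.01875 / 0.55831 = 0.0336.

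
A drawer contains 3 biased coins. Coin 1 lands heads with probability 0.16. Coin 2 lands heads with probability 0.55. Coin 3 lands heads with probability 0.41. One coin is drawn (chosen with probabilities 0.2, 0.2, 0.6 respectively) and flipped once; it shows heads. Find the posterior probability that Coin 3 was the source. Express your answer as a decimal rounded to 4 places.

Posterior probability ≈ 0.6340

P(heads|C1) = 0.16; P(heads|C2) = 0.55; P(heads|C3) = 0.41.
Prior × likelihood for each source: 0.2·0.16=0.03200, 0.2·0.55=0.1100, 0.6·0.41=0.2460. Summing gives P(heads) = 0.38800.
P(Coin 3 | heads) = 0.2460 / 0.38800 = 0.6340.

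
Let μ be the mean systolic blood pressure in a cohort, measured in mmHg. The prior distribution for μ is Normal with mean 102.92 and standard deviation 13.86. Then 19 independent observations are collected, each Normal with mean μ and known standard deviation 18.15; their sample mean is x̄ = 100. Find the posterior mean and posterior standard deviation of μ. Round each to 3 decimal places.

Posterior mean ≈ 100.242; posterior SD ≈ 3.988

Prior precision 1/τ₀² = 1/13.86² = 0.00520563; data precision n/σ² = 19/18.15² = 0.0576767.
Posterior precision = 0.00520563 + 0.0576767 = 0.0628823, giving posterior SD = 1/√0.0628823 = 3.988.
Posterior mean = (0.00520563·102.92 + 0.0576767·100) / 0.0628823 = 100.242.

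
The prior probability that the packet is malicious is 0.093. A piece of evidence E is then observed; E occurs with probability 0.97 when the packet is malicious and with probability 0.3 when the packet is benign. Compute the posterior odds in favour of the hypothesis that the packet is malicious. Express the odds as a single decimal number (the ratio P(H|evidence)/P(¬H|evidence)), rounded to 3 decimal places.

Prior odds = 0.093/(1−0.093) = 0.10254. In log-odds, ln(0.10254) = -2.2775.
Add log likelihood ratio: ln(3.2333) = 1.1735.
Posterior log-odds = -1.1040, so posterior odds = exp(-1.1040) = 0.33153.

Posterior odds ≈ 0.332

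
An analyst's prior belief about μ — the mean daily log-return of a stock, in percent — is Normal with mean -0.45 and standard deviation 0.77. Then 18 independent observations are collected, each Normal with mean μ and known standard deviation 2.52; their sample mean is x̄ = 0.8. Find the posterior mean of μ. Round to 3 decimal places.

Prior precision 1/τ₀² = 1/0.77² = 1.68663; data precision n/σ² = 18/2.52² = 2.83447.
Posterior precision = 1.68663 + 2.83447 = 4.52109.
Posterior mean = (1.68663·-0.45 + 2.83447·0.8) / 4.52109 = 0.334.

Posterior mean ≈ 0.334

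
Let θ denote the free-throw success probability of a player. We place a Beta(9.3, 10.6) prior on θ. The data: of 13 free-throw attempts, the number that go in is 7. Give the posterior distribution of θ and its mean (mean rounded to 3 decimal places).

Posterior: Beta(16.3, 16.6); mean ≈ 0.495

The binomial likelihood is conjugate to the Beta prior: with 7 successes and 6 failures, the posterior is Beta(9.3+7, 10.6+6) = Beta(16.3, 16.6).
Posterior mean = α/(α+β) = 16.3/32.9 = 0.495.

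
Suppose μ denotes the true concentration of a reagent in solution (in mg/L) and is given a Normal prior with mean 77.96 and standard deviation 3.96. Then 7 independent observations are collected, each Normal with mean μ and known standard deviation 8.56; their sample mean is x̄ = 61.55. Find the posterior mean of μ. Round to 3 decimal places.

Prior precision 1/τ₀² = 1/3.96² = 0.0637690; data precision n/σ² = 7/8.56² = 0.0955324.
Posterior precision = 0.0637690 + 0.0955324 = 0.159301.
Posterior mean = (0.0637690·77.96 + 0.0955324·61.55) / 0.159301 = 68.119.

Posterior mean ≈ 68.119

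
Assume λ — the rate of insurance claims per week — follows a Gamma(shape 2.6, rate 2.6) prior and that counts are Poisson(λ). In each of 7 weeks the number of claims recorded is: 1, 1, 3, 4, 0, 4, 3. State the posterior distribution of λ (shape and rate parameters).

The Poisson likelihood adds the total count to the shape and the number of exposure periods to the rate. Here ∑xᵢ = 16 and n = 7, so shape 2.6→18.6 and rate 2.6→9.6.

Posterior: Gamma(shape=18.6, rate=9.6)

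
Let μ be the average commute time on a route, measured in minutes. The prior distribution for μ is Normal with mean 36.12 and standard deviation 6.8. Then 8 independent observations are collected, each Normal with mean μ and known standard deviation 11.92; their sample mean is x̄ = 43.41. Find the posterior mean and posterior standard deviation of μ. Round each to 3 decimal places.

Posterior mean ≈ 41.387; posterior SD ≈ 3.582

With known σ, the Normal prior is conjugate. Weight on the data is w = (n/σ²)/(n/σ² + 1/τ₀²) = 0.0563038/(0.0563038+0.0216263) = 0.72249.
Posterior mean = w·x̄ + (1−w)·μ₀ = 0.72249·43.41 + 0.27751·36.12 = 41.387. Posterior variance = 1/(0.0563038+0.0216263) = 12.8320, so SD = 3.582.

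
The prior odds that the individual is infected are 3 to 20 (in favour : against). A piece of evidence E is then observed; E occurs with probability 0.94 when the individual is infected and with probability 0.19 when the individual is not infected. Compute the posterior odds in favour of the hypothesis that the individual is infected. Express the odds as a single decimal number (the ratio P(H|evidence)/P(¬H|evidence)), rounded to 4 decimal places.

Prior odds = 3/20 = 0.15000. In log-odds, ln(0.15000) = -1.8971.
Add log likelihood ratio: ln(4.9474) = 1.5989.
Posterior log-odds = -0.29826, so posterior odds = exp(-0.29826) = 0.74211.

Posterior odds ≈ 0.7421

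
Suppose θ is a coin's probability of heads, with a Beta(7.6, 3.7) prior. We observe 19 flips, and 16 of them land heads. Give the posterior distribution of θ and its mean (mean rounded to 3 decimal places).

Posterior: Beta(23.6, 6.7); mean ≈ 0.779

Observing 16 successes and 3 failures updates Beta(7.6, 3.7) by adding the success and failure counts to the two shape parameters: α = 7.6+16 = 23.6, β = 3.7+3 = 6.7.
E[θ | data] = 23.6/(23.6+6.7) = 0.779.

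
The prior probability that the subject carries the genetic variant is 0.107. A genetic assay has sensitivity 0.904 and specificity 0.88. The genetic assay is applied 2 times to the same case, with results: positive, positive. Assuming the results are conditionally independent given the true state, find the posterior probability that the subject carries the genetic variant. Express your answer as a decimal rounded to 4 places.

With H the event that the subject carries the genetic variant, the joint likelihood of the observed sequence is P(data|H) = 0.904·0.904 = 0.81722 and P(data|¬H) = 0.12·0.12 = 0.014400.
Bayes: P(H|data) = 0.107·0.81722 / (0.107·0.81722 + 0.893·0.014400) = 0.087442/0.10030 = 0.8718.

Posterior P(H) ≈ 0.8718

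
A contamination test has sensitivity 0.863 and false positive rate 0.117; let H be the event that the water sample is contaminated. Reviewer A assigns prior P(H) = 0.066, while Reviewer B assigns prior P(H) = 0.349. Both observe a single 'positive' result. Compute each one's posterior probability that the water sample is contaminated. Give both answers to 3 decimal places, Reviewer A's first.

Reviewer A: 0.343; Reviewer B: 0.798

The likelihood ratio for a 'positive' result is 0.863/0.117 = 7.3761.
Reviewer A: prior odds 0.066/0.934 = 0.070664; posterior odds 0.52122; posterior probability 0.343.
Reviewer B: prior odds 0.349/0.651 = 0.53610; posterior odds 3.9543; posterior probability 0.798.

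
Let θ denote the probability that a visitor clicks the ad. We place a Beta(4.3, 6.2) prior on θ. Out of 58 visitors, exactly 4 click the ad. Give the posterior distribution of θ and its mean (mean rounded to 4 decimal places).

Observing 4 successes and 54 failures updates Beta(4.3, 6.2) by adding the success and failure counts to the two shape parameters: α = 4.3+4 = 8.3, β = 6.2+54 = 60.2.
E[θ | data] = 8.3/(8.3+60.2) = 0.1212.

Posterior: Beta(8.3, 60.2); mean ≈ 0.1212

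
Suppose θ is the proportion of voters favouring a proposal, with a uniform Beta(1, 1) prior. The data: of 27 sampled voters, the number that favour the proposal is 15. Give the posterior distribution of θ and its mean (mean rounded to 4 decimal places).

Posterior: Beta(16, 13); mean ≈ 0.5517

The binomial likelihood is conjugate to the Beta prior: with 15 successes and 12 failures, the posterior is Beta(1+15, 1+12) = Beta(16, 13).
Posterior mean = α/(α+β) = 16/29 = 0.5517.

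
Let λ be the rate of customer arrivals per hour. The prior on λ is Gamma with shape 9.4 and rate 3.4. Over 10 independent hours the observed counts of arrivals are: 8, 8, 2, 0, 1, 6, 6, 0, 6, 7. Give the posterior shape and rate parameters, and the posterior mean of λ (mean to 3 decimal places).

Total count ∑xᵢ = 44 over n = 10 hours.
Gamma is conjugate to the Poisson likelihood: posterior is Gamma(shape = 9.4+44 = 53.4, rate = 3.4+10 = 13.4).
Posterior mean = shape/rate = 53.4/13.4 = 3.985.

Posterior: Gamma(shape=53.4, rate=13.4); mean ≈ 3.985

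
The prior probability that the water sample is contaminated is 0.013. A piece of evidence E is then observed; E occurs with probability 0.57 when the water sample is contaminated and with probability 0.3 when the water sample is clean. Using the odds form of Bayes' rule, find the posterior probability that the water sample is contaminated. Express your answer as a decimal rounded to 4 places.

Prior odds = 0.013/(1−0.013) = 0.013171. In log-odds, ln(0.013171) = -4.3297.
Add log likelihood ratio: ln(1.9000) = 0.64185.
Posterior log-odds = -3.6879, so posterior odds = exp(-3.6879) = 0.025025. Converting, P(H|E) = 0.025025/1.0250 = 0.0244.

Posterior probability ≈ 0.0244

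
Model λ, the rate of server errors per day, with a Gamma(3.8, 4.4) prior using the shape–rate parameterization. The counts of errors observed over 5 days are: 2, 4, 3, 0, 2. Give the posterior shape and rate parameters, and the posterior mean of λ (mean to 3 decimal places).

Total count ∑xᵢ = 11 over n = 5 days.
Gamma is conjugate to the Poisson likelihood: posterior is Gamma(shape = 3.8+11 = 14.8, rate = 4.4+5 = 9.4).
E[λ | data] = 14.8/9.4 = 1.574.

Posterior: Gamma(shape=14.8, rate=9.4); mean ≈ 1.574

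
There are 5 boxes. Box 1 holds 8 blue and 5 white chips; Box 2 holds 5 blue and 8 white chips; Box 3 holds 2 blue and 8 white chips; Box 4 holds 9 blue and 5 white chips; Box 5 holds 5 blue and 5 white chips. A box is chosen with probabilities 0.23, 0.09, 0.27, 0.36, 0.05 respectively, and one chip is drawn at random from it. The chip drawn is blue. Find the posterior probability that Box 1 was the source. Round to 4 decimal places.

Posterior probability ≈ 0.2909

P(blue|Box 1) = 0.6154; P(blue|Box 2) = 0.3846; P(blue|Box 3) = 0.2; P(blue|Box 4) = 0.6429; P(blue|Box 5) = 0.5.
Prior × likelihood for each source: 0.23·0.6154=0.1415, 0.09·0.3846=0.03462, 0.27·0.2=0.05400, 0.36·0.6429=0.2314, 0.05·0.5=0.02500. Summing gives P(blue) = 0.48658.
P(Box 1 | blue) = 0.1415 / 0.48658 = 0.2909.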